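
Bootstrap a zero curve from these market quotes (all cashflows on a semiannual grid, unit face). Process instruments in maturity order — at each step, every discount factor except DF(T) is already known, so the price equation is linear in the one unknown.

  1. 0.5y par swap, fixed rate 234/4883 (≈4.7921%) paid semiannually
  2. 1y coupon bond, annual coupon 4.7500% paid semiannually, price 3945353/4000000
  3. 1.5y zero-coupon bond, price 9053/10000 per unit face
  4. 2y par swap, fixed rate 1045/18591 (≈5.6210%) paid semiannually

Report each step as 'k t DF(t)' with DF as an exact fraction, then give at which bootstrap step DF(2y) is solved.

1 1/2 4883/5000
2 1 588/625
3 3/2 9053/10000
4 2 1791/2000
DF(2y) is solved at step 4

step 1 [0.5y] swap r/2=117/4883: DF=(1 − 117/4883·(0))/(1+117/4883) = 4883/5000 ≈ 0.976600
step 2 [1y] bond c/2=19/800: DF=(3945353/4000000 − 19/800·(0.976600))/(1+19/800) = 588/625 ≈ 0.940800
step 3 [1.5y] zero: DF = P = 9053/10000 ≈ 0.905300
step 4 [2y] swap r/2=1045/37182: DF=(1 − 1045/37182·(0.976600+0.940800+0.905300))/(1+1045/37182) = 1791/2000 ≈ 0.895500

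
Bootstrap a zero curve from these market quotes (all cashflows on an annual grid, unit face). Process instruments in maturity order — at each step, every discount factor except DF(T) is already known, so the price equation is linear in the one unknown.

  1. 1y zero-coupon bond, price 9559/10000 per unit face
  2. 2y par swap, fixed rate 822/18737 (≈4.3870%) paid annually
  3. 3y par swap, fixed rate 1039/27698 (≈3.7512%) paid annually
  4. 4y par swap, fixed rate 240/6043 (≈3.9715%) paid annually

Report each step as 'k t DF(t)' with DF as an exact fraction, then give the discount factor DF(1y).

step 1 [1y] zero: DF = P = 9559/10000 ≈ 0.955900
step 2 [2y] swap r/1=822/18737: DF=(1 − 822/18737·(0.955900))/(1+822/18737) = 4589/5000 ≈ 0.917800
step 3 [3y] swap r/1=1039/27698: DF=(1 − 1039/27698·(0.955900+0.917800))/(1+1039/27698) = 8961/10000 ≈ 0.896100
step 4 [4y] swap r/1=240/6043: DF=(1 − 240/6043·(0.955900+0.917800+0.896100))/(1+240/6043) = 107/125 ≈ 0.856000

1 1 9559/10000
2 2 4589/5000
3 3 8961/10000
4 4 107/125
DF(1y) = 9559/10000 ≈ 0.955900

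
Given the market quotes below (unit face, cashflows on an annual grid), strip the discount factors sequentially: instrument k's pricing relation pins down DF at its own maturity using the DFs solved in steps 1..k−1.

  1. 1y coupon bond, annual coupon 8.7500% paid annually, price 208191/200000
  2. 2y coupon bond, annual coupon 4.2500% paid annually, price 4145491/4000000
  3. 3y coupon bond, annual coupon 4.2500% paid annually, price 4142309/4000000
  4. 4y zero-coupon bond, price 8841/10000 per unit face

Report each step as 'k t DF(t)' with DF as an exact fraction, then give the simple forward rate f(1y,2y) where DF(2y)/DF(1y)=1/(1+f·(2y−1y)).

1 1 2393/2500
2 2 9551/10000
3 3 4577/5000
4 4 8841/10000
f(1y,2y) = ((2393/2500)/(9551/10000) − 1)/(1) = 21/9551 ≈ 0.2199%

step 1 [1y] bond c/1=7/80: DF=(208191/200000 − 7/80·(0))/(1+7/80) = 2393/2500 ≈ 0.957200
step 2 [2y] bond c/1=17/400: DF=(4145491/4000000 − 17/400·(0.957200))/(1+17/400) = 9551/10000 ≈ 0.955100
step 3 [3y] bond c/1=17/400: DF=(4142309/4000000 − 17/400·(0.957200+0.955100))/(1+17/400) = 4577/5000 ≈ 0.915400
step 4 [4y] zero: DF = P = 8841/10000 ≈ 0.884100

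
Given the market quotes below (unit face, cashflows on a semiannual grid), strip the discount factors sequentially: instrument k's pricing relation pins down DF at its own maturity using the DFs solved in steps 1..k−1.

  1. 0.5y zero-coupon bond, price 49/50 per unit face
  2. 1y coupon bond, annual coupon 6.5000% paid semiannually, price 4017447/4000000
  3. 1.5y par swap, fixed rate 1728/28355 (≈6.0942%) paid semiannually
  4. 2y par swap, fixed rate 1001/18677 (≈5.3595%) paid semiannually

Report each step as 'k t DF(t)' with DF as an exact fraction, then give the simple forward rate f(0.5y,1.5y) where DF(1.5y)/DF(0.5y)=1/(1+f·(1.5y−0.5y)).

step 1 [0.5y] zero: DF = P = 49/50 ≈ 0.980000
step 2 [1y] bond c/2=13/400: DF=(4017447/4000000 − 13/400·(0.980000))/(1+13/400) = 9419/10000 ≈ 0.941900
step 3 [1.5y] swap r/2=864/28355: DF=(1 − 864/28355·(0.980000+0.941900))/(1+864/28355) = 571/625 ≈ 0.913600
step 4 [2y] swap r/2=1001/37354: DF=(1 − 1001/37354·(0.980000+0.941900+0.913600))/(1+1001/37354) = 8999/10000 ≈ 0.899900

1 1/2 49/50
2 1 9419/10000
3 3/2 571/625
4 2 8999/10000
f(0.5y,1.5y) = ((49/50)/(571/625) − 1)/(1) = 83/1142 ≈ 7.2680%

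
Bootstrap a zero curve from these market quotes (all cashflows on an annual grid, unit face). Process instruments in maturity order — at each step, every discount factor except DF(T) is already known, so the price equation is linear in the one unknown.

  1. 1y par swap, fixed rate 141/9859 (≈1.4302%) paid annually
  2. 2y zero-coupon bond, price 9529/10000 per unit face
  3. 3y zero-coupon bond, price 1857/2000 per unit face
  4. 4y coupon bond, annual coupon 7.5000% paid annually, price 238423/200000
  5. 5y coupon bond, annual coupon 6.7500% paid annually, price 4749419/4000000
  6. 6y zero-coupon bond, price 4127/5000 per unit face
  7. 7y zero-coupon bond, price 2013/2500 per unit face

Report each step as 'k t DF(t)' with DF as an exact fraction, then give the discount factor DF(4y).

step 1 [1y] swap r/1=141/9859: DF=(1 − 141/9859·(0))/(1+141/9859) = 9859/10000 ≈ 0.985900
step 2 [2y] zero: DF = P = 9529/10000 ≈ 0.952900
step 3 [3y] zero: DF = P = 1857/2000 ≈ 0.928500
step 4 [4y] bond c/1=3/40: DF=(238423/200000 − 3/40·(0.985900+0.952900+0.928500))/(1+3/40) = 9089/10000 ≈ 0.908900
step 5 [5y] bond c/1=27/400: DF=(4749419/4000000 − 27/400·(0.985900+0.952900+0.928500+0.908900))/(1+27/400) = 1747/2000 ≈ 0.873500
step 6 [6y] zero: DF = P = 4127/5000 ≈ 0.825400
step 7 [7y] zero: DF = P = 2013/2500 ≈ 0.805200

1 1 9859/10000
2 2 9529/10000
3 3 1857/2000
4 4 9089/10000
5 5 1747/2000
6 6 4127/5000
7 7 2013/2500
DF(4y) = 9089/10000 ≈ 0.908900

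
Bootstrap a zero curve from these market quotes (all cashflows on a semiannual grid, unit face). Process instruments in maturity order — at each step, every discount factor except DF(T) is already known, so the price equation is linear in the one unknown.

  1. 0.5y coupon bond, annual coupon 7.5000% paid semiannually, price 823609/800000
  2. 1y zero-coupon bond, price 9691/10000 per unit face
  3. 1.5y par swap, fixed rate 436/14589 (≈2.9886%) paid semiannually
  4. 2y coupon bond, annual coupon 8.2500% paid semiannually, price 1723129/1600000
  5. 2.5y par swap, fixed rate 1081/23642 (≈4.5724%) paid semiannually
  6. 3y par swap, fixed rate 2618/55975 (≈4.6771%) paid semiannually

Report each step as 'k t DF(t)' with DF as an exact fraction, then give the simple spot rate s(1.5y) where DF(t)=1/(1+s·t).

1 1/2 9923/10000
2 1 9691/10000
3 3/2 2391/2500
4 2 9187/10000
5 5/2 8919/10000
6 3 8691/10000
s(1.5y) = (1/(2391/2500) − 1)/(3/2) = 218/7173 ≈ 3.0392%

step 1 [0.5y] bond c/2=3/80: DF=(823609/800000 − 3/80·(0))/(1+3/80) = 9923/10000 ≈ 0.992300
step 2 [1y] zero: DF = P = 9691/10000 ≈ 0.969100
step 3 [1.5y] swap r/2=218/14589: DF=(1 − 218/14589·(0.992300+0.969100))/(1+218/14589) = 2391/2500 ≈ 0.956400
step 4 [2y] bond c/2=33/800: DF=(1723129/1600000 − 33/800·(0.992300+0.969100+0.956400))/(1+33/800) = 9187/10000 ≈ 0.918700
step 5 [2.5y] swap r/2=1081/47284: DF=(1 − 1081/47284·(0.992300+0.969100+0.956400+0.918700))/(1+1081/47284) = 8919/10000 ≈ 0.891900
step 6 [3y] swap r/2=1309/55975: DF=(1 − 1309/55975·(0.992300+0.969100+0.956400+0.918700+0.891900))/(1+1309/55975) = 8691/10000 ≈ 0.869100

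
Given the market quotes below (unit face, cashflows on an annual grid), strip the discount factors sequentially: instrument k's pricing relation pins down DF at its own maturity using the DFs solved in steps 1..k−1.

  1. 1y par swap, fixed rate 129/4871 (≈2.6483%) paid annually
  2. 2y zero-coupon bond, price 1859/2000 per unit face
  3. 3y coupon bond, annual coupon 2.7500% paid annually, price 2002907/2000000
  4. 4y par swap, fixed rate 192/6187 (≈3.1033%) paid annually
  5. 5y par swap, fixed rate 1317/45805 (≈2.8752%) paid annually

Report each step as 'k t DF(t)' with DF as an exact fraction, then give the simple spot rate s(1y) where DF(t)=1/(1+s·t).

1 1 4871/5000
2 2 1859/2000
3 3 9237/10000
4 4 553/625
5 5 8683/10000
s(1y) = (1/(4871/5000) − 1)/(1) = 129/4871 ≈ 2.6483%

step 1 [1y] swap r/1=129/4871: DF=(1 − 129/4871·(0))/(1+129/4871) = 4871/5000 ≈ 0.974200
step 2 [2y] zero: DF = P = 1859/2000 ≈ 0.929500
step 3 [3y] bond c/1=11/400: DF=(2002907/2000000 − 11/400·(0.974200+0.929500))/(1+11/400) = 9237/10000 ≈ 0.923700
step 4 [4y] swap r/1=192/6187: DF=(1 − 192/6187·(0.974200+0.929500+0.923700))/(1+192/6187) = 553/625 ≈ 0.884800
step 5 [5y] swap r/1=1317/45805: DF=(1 − 1317/45805·(0.974200+0.929500+0.923700+0.884800))/(1+1317/45805) = 8683/10000 ≈ 0.868300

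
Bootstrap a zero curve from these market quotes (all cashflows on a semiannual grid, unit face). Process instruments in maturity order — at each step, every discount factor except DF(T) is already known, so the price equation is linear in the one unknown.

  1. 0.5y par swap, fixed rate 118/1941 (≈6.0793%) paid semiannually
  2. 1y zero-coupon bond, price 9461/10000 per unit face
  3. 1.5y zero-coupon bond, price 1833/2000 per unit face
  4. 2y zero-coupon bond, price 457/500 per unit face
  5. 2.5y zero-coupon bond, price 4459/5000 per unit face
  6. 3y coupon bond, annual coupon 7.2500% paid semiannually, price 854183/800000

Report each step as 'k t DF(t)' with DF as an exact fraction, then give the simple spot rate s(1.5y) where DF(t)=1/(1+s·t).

step 1 [0.5y] swap r/2=59/1941: DF=(1 − 59/1941·(0))/(1+59/1941) = 1941/2000 ≈ 0.970500
step 2 [1y] zero: DF = P = 9461/10000 ≈ 0.946100
step 3 [1.5y] zero: DF = P = 1833/2000 ≈ 0.916500
step 4 [2y] zero: DF = P = 457/500 ≈ 0.914000
step 5 [2.5y] zero: DF = P = 4459/5000 ≈ 0.891800
step 6 [3y] bond c/2=29/800: DF=(854183/800000 − 29/800·(0.970500+0.946100+0.916500+0.914000+0.891800))/(1+29/800) = 8681/10000 ≈ 0.868100

1 1/2 1941/2000
2 1 9461/10000
3 3/2 1833/2000
4 2 457/500
5 5/2 4459/5000
6 3 8681/10000
s(1.5y) = (1/(1833/2000) − 1)/(3/2) = 334/5499 ≈ 6.0738%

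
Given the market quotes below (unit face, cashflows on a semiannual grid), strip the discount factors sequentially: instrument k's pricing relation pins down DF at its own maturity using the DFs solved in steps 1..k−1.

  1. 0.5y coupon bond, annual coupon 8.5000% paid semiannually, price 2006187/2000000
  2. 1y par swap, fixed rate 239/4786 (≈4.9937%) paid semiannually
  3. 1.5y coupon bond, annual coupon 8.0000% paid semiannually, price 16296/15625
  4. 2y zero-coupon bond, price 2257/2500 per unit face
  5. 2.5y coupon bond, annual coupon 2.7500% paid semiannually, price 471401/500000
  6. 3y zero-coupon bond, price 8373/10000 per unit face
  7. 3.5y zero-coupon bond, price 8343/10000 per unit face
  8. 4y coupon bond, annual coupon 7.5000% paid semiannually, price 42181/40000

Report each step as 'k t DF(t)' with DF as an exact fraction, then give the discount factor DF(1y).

1 1/2 4811/5000
2 1 4761/5000
3 3/2 2323/2500
4 2 2257/2500
5 5/2 1099/1250
6 3 8373/10000
7 7/2 8343/10000
8 4 493/625
DF(1y) = 4761/5000 ≈ 0.952200

step 1 [0.5y] bond c/2=17/400: DF=(2006187/2000000 − 17/400·(0))/(1+17/400) = 4811/5000 ≈ 0.962200
step 2 [1y] swap r/2=239/9572: DF=(1 − 239/9572·(0.962200))/(1+239/9572) = 4761/5000 ≈ 0.952200
step 3 [1.5y] bond c/2=1/25: DF=(16296/15625 − 1/25·(0.962200+0.952200))/(1+1/25) = 2323/2500 ≈ 0.929200
step 4 [2y] zero: DF = P = 2257/2500 ≈ 0.902800
step 5 [2.5y] bond c/2=11/800: DF=(471401/500000 − 11/800·(0.962200+0.952200+0.929200+0.902800))/(1+11/800) = 1099/1250 ≈ 0.879200
step 6 [3y] zero: DF = P = 8373/10000 ≈ 0.837300
step 7 [3.5y] zero: DF = P = 8343/10000 ≈ 0.834300
step 8 [4y] bond c/2=3/80: DF=(42181/40000 − 3/80·(0.962200+0.952200+0.929200+0.902800+0.879200+0.837300+0.834300))/(1+3/80) = 493/625 ≈ 0.788800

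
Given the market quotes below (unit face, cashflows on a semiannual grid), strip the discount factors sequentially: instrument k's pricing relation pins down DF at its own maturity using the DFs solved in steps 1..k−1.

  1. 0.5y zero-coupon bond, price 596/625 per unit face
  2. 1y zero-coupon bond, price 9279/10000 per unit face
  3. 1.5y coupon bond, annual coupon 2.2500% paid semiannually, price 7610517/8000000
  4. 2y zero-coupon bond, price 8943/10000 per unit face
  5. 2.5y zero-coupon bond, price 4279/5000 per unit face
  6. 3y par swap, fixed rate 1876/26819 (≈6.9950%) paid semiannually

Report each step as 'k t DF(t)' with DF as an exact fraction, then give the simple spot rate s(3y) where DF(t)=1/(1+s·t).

step 1 [0.5y] zero: DF = P = 596/625 ≈ 0.953600
step 2 [1y] zero: DF = P = 9279/10000 ≈ 0.927900
step 3 [1.5y] bond c/2=9/800: DF=(7610517/8000000 − 9/800·(0.953600+0.927900))/(1+9/800) = 4599/5000 ≈ 0.919800
step 4 [2y] zero: DF = P = 8943/10000 ≈ 0.894300
step 5 [2.5y] zero: DF = P = 4279/5000 ≈ 0.855800
step 6 [3y] swap r/2=938/26819: DF=(1 − 938/26819·(0.953600+0.927900+0.919800+0.894300+0.855800))/(1+938/26819) = 2031/2500 ≈ 0.812400

1 1/2 596/625
2 1 9279/10000
3 3/2 4599/5000
4 2 8943/10000
5 5/2 4279/5000
6 3 2031/2500
s(3y) = (1/(2031/2500) − 1)/(3) = 469/6093 ≈ 7.6974%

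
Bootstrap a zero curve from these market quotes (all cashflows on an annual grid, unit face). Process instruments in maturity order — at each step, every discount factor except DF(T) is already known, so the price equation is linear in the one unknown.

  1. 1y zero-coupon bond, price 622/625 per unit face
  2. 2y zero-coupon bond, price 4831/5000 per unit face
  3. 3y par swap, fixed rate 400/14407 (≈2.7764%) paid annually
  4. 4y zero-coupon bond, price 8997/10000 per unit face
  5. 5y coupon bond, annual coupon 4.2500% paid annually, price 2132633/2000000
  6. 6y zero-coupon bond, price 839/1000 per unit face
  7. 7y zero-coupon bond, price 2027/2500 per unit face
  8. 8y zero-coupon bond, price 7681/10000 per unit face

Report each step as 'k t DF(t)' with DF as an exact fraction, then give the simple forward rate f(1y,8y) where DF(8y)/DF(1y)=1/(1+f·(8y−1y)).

1 1 622/625
2 2 4831/5000
3 3 23/25
4 4 8997/10000
5 5 8687/10000
6 6 839/1000
7 7 2027/2500
8 8 7681/10000
f(1y,8y) = ((622/625)/(7681/10000) − 1)/(7) = 2271/53767 ≈ 4.2238%

step 1 [1y] zero: DF = P = 622/625 ≈ 0.995200
step 2 [2y] zero: DF = P = 4831/5000 ≈ 0.966200
step 3 [3y] swap r/1=400/14407: DF=(1 − 400/14407·(0.995200+0.966200))/(1+400/14407) = 23/25 ≈ 0.920000
step 4 [4y] zero: DF = P = 8997/10000 ≈ 0.899700
step 5 [5y] bond c/1=17/400: DF=(2132633/2000000 − 17/400·(0.995200+0.966200+0.920000+0.899700))/(1+17/400) = 8687/10000 ≈ 0.868700
step 6 [6y] zero: DF = P = 839/1000 ≈ 0.839000
step 7 [7y] zero: DF = P = 2027/2500 ≈ 0.810800
step 8 [8y] zero: DF = P = 7681/10000 ≈ 0.768100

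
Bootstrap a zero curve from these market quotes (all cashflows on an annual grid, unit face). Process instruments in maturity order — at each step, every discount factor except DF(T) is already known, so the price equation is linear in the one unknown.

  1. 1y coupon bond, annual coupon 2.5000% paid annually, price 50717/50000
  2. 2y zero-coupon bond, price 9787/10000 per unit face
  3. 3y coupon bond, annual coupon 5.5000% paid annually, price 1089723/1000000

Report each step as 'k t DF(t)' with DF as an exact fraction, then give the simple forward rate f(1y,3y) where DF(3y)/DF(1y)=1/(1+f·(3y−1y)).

1 1 1237/1250
2 2 9787/10000
3 3 9303/10000
f(1y,3y) = ((1237/1250)/(9303/10000) − 1)/(2) = 593/18606 ≈ 3.1871%

step 1 [1y] bond c/1=1/40: DF=(50717/50000 − 1/40·(0))/(1+1/40) = 1237/1250 ≈ 0.989600
step 2 [2y] zero: DF = P = 9787/10000 ≈ 0.978700
step 3 [3y] bond c/1=11/200: DF=(1089723/1000000 − 11/200·(0.989600+0.978700))/(1+11/200) = 9303/10000 ≈ 0.930300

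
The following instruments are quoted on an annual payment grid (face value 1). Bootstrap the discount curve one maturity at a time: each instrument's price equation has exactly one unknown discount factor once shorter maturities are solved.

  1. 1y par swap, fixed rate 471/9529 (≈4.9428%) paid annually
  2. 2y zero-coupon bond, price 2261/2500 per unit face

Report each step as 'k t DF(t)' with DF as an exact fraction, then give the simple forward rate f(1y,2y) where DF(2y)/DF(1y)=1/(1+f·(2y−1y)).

1 1 9529/10000
2 2 2261/2500
f(1y,2y) = ((9529/10000)/(2261/2500) − 1)/(1) = 485/9044 ≈ 5.3627%

step 1 [1y] swap r/1=471/9529: DF=(1 − 471/9529·(0))/(1+471/9529) = 9529/10000 ≈ 0.952900
step 2 [2y] zero: DF = P = 2261/2500 ≈ 0.904400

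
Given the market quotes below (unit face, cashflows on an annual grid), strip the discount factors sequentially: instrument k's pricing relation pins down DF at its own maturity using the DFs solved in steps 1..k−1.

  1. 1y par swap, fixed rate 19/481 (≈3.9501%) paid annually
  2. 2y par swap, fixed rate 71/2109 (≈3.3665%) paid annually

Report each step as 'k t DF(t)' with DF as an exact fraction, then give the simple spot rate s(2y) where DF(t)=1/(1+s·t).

step 1 [1y] swap r/1=19/481: DF=(1 − 19/481·(0))/(1+19/481) = 481/500 ≈ 0.962000
step 2 [2y] swap r/1=71/2109: DF=(1 − 71/2109·(0.962000))/(1+71/2109) = 9361/10000 ≈ 0.936100

1 1 481/500
2 2 9361/10000
s(2y) = (1/(9361/10000) − 1)/(2) = 639/18722 ≈ 3.4131%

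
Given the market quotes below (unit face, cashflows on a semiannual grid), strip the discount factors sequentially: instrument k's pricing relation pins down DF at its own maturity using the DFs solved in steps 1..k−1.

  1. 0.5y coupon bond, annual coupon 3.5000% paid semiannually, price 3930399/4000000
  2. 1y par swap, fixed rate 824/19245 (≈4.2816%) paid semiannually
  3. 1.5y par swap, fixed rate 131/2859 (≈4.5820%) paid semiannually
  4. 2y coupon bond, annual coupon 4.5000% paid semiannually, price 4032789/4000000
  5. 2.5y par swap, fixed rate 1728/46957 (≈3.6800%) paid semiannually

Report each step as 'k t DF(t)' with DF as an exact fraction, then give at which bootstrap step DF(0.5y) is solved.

step 1 [0.5y] bond c/2=7/400: DF=(3930399/4000000 − 7/400·(0))/(1+7/400) = 9657/10000 ≈ 0.965700
step 2 [1y] swap r/2=412/19245: DF=(1 − 412/19245·(0.965700))/(1+412/19245) = 2397/2500 ≈ 0.958800
step 3 [1.5y] swap r/2=131/5718: DF=(1 − 131/5718·(0.965700+0.958800))/(1+131/5718) = 1869/2000 ≈ 0.934500
step 4 [2y] bond c/2=9/400: DF=(4032789/4000000 − 9/400·(0.965700+0.958800+0.934500))/(1+9/400) = 9231/10000 ≈ 0.923100
step 5 [2.5y] swap r/2=864/46957: DF=(1 − 864/46957·(0.965700+0.958800+0.934500+0.923100))/(1+864/46957) = 571/625 ≈ 0.913600

1 1/2 9657/10000
2 1 2397/2500
3 3/2 1869/2000
4 2 9231/10000
5 5/2 571/625
DF(0.5y) is solved at step 1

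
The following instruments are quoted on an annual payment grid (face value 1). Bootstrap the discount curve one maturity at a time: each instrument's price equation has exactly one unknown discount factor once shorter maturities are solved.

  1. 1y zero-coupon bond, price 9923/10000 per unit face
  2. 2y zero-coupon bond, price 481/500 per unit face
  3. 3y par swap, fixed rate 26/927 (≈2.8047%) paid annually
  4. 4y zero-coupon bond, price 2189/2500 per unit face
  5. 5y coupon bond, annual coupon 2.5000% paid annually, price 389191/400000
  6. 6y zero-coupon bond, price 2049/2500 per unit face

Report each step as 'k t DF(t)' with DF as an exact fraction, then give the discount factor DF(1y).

1 1 9923/10000
2 2 481/500
3 3 4597/5000
4 4 2189/2500
5 5 4289/5000
6 6 2049/2500
DF(1y) = 9923/10000 ≈ 0.992300

step 1 [1y] zero: DF = P = 9923/10000 ≈ 0.992300
step 2 [2y] zero: DF = P = 481/500 ≈ 0.962000
step 3 [3y] swap r/1=26/927: DF=(1 − 26/927·(0.992300+0.962000))/(1+26/927) = 4597/5000 ≈ 0.919400
step 4 [4y] zero: DF = P = 2189/2500 ≈ 0.875600
step 5 [5y] bond c/1=1/40: DF=(389191/400000 − 1/40·(0.992300+0.962000+0.919400+0.875600))/(1+1/40) = 4289/5000 ≈ 0.857800
step 6 [6y] zero: DF = P = 2049/2500 ≈ 0.819600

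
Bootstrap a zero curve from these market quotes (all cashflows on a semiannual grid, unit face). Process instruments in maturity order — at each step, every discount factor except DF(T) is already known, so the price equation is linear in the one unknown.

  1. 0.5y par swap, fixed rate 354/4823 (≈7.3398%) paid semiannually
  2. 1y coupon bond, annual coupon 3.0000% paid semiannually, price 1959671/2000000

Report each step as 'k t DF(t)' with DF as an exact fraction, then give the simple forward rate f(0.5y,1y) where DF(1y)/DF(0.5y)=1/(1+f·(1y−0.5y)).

1 1/2 4823/5000
2 1 9511/10000
f(0.5y,1y) = ((4823/5000)/(9511/10000) − 1)/(1/2) = 270/9511 ≈ 2.8388%

step 1 [0.5y] swap r/2=177/4823: DF=(1 − 177/4823·(0))/(1+177/4823) = 4823/5000 ≈ 0.964600
step 2 [1y] bond c/2=3/200: DF=(1959671/2000000 − 3/200·(0.964600))/(1+3/200) = 9511/10000 ≈ 0.951100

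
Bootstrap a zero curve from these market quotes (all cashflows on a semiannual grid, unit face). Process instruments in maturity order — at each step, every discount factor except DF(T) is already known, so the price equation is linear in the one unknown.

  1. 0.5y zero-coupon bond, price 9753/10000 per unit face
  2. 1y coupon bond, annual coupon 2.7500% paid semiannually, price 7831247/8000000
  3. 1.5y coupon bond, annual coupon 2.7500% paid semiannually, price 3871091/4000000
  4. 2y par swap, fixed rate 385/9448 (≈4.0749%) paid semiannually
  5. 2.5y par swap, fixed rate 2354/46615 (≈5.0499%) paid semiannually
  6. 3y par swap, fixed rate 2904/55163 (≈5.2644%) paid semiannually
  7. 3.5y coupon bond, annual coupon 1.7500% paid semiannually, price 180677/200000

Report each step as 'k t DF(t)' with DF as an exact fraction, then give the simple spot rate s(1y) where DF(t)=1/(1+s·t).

1 1/2 9753/10000
2 1 2381/2500
3 3/2 1857/2000
4 2 923/1000
5 5/2 8823/10000
6 3 2137/2500
7 7/2 8477/10000
s(1y) = (1/(2381/2500) − 1)/(1) = 119/2381 ≈ 4.9979%

step 1 [0.5y] zero: DF = P = 9753/10000 ≈ 0.975300
step 2 [1y] bond c/2=11/800: DF=(7831247/8000000 − 11/800·(0.975300))/(1+11/800) = 2381/2500 ≈ 0.952400
step 3 [1.5y] bond c/2=11/800: DF=(3871091/4000000 − 11/800·(0.975300+0.952400))/(1+11/800) = 1857/2000 ≈ 0.928500
step 4 [2y] swap r/2=385/18896: DF=(1 − 385/18896·(0.975300+0.952400+0.928500))/(1+385/18896) = 923/1000 ≈ 0.923000
step 5 [2.5y] swap r/2=1177/46615: DF=(1 − 1177/46615·(0.975300+0.952400+0.928500+0.923000))/(1+1177/46615) = 8823/10000 ≈ 0.882300
step 6 [3y] swap r/2=1452/55163: DF=(1 − 1452/55163·(0.975300+0.952400+0.928500+0.923000+0.882300))/(1+1452/55163) = 2137/2500 ≈ 0.854800
step 7 [3.5y] bond c/2=7/800: DF=(180677/200000 − 7/800·(0.975300+0.952400+0.928500+0.923000+0.882300+0.854800))/(1+7/800) = 8477/10000 ≈ 0.847700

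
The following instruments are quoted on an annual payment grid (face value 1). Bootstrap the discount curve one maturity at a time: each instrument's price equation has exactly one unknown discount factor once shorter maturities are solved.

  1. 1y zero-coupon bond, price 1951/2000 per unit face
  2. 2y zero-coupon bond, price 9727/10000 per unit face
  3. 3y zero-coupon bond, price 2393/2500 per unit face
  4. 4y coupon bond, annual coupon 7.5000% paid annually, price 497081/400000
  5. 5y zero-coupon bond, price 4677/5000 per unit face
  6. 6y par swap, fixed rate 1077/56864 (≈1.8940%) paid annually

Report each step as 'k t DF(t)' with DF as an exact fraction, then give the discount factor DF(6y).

step 1 [1y] zero: DF = P = 1951/2000 ≈ 0.975500
step 2 [2y] zero: DF = P = 9727/10000 ≈ 0.972700
step 3 [3y] zero: DF = P = 2393/2500 ≈ 0.957200
step 4 [4y] bond c/1=3/40: DF=(497081/400000 − 3/40·(0.975500+0.972700+0.957200))/(1+3/40) = 9533/10000 ≈ 0.953300
step 5 [5y] zero: DF = P = 4677/5000 ≈ 0.935400
step 6 [6y] swap r/1=1077/56864: DF=(1 − 1077/56864·(0.975500+0.972700+0.957200+0.953300+0.935400))/(1+1077/56864) = 8923/10000 ≈ 0.892300

1 1 1951/2000
2 2 9727/10000
3 3 2393/2500
4 4 9533/10000
5 5 4677/5000
6 6 8923/10000
DF(6y) = 8923/10000 ≈ 0.892300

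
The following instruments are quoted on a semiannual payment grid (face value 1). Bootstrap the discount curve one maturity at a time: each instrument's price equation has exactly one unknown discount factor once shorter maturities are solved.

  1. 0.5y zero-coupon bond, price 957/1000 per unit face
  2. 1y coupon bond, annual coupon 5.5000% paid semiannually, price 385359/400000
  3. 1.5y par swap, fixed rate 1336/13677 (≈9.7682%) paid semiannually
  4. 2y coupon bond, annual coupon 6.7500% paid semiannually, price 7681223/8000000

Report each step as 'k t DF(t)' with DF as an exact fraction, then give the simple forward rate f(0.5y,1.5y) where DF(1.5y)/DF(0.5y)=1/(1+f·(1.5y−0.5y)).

1 1/2 957/1000
2 1 114/125
3 3/2 1083/1250
4 2 1679/2000
f(0.5y,1.5y) = ((957/1000)/(1083/1250) − 1)/(1) = 151/1444 ≈ 10.4571%

step 1 [0.5y] zero: DF = P = 957/1000 ≈ 0.957000
step 2 [1y] bond c/2=11/400: DF=(385359/400000 − 11/400·(0.957000))/(1+11/400) = 114/125 ≈ 0.912000
step 3 [1.5y] swap r/2=668/13677: DF=(1 − 668/13677·(0.957000+0.912000))/(1+668/13677) = 1083/1250 ≈ 0.866400
step 4 [2y] bond c/2=27/800: DF=(7681223/8000000 − 27/800·(0.957000+0.912000+0.866400))/(1+27/800) = 1679/2000 ≈ 0.839500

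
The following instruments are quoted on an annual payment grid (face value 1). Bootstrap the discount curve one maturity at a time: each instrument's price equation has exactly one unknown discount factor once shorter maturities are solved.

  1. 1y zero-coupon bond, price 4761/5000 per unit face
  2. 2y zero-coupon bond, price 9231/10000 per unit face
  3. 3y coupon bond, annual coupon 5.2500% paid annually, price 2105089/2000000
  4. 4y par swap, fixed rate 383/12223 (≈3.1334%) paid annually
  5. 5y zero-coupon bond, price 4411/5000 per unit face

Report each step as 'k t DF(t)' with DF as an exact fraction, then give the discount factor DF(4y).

1 1 4761/5000
2 2 9231/10000
3 3 1813/2000
4 4 8851/10000
5 5 4411/5000
DF(4y) = 8851/10000 ≈ 0.885100

step 1 [1y] zero: DF = P = 4761/5000 ≈ 0.952200
step 2 [2y] zero: DF = P = 9231/10000 ≈ 0.923100
step 3 [3y] bond c/1=21/400: DF=(2105089/2000000 − 21/400·(0.952200+0.923100))/(1+21/400) = 1813/2000 ≈ 0.906500
step 4 [4y] swap r/1=383/12223: DF=(1 − 383/12223·(0.952200+0.923100+0.906500))/(1+383/12223) = 8851/10000 ≈ 0.885100
step 5 [5y] zero: DF = P = 4411/5000 ≈ 0.882200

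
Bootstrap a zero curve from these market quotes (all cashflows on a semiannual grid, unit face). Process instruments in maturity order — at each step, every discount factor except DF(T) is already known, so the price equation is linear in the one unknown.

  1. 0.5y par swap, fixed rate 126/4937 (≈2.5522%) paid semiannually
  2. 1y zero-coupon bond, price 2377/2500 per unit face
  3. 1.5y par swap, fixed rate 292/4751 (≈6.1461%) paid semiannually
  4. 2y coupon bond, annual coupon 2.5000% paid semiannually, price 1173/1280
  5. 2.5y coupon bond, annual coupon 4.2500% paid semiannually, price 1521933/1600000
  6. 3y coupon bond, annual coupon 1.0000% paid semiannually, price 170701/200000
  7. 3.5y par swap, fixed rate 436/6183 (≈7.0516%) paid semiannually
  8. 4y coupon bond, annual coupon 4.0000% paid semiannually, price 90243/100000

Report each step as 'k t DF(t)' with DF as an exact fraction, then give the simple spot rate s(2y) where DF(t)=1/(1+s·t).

step 1 [0.5y] swap r/2=63/4937: DF=(1 − 63/4937·(0))/(1+63/4937) = 4937/5000 ≈ 0.987400
step 2 [1y] zero: DF = P = 2377/2500 ≈ 0.950800
step 3 [1.5y] swap r/2=146/4751: DF=(1 − 146/4751·(0.987400+0.950800))/(1+146/4751) = 2281/2500 ≈ 0.912400
step 4 [2y] bond c/2=1/80: DF=(1173/1280 − 1/80·(0.987400+0.950800+0.912400))/(1+1/80) = 8699/10000 ≈ 0.869900
step 5 [2.5y] bond c/2=17/800: DF=(1521933/1600000 − 17/800·(0.987400+0.950800+0.912400+0.869900))/(1+17/800) = 427/500 ≈ 0.854000
step 6 [3y] bond c/2=1/200: DF=(170701/200000 − 1/200·(0.987400+0.950800+0.912400+0.869900+0.854000))/(1+1/200) = 1653/2000 ≈ 0.826500
step 7 [3.5y] swap r/2=218/6183: DF=(1 − 218/6183·(0.987400+0.950800+0.912400+0.869900+0.854000+0.826500))/(1+218/6183) = 391/500 ≈ 0.782000
step 8 [4y] bond c/2=1/50: DF=(90243/100000 − 1/50·(0.987400+0.950800+0.912400+0.869900+0.854000+0.826500+0.782000))/(1+1/50) = 1527/2000 ≈ 0.763500

1 1/2 4937/5000
2 1 2377/2500
3 3/2 2281/2500
4 2 8699/10000
5 5/2 427/500
6 3 1653/2000
7 7/2 391/500
8 4 1527/2000
s(2y) = (1/(8699/10000) − 1)/(2) = 1301/17398 ≈ 7.4779%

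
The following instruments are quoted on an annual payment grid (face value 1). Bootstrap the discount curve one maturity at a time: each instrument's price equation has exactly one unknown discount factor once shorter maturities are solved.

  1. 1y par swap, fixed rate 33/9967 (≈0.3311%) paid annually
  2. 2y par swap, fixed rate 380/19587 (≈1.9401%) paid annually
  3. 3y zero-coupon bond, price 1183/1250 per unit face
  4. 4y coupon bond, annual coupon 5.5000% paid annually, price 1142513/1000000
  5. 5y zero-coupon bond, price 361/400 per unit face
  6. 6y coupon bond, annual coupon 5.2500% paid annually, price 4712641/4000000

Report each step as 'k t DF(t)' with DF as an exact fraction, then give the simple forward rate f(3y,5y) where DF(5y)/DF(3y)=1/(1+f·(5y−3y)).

step 1 [1y] swap r/1=33/9967: DF=(1 − 33/9967·(0))/(1+33/9967) = 9967/10000 ≈ 0.996700
step 2 [2y] swap r/1=380/19587: DF=(1 − 380/19587·(0.996700))/(1+380/19587) = 481/500 ≈ 0.962000
step 3 [3y] zero: DF = P = 1183/1250 ≈ 0.946400
step 4 [4y] bond c/1=11/200: DF=(1142513/1000000 − 11/200·(0.996700+0.962000+0.946400))/(1+11/200) = 1863/2000 ≈ 0.931500
step 5 [5y] zero: DF = P = 361/400 ≈ 0.902500
step 6 [6y] bond c/1=21/400: DF=(4712641/4000000 − 21/400·(0.996700+0.962000+0.946400+0.931500+0.902500))/(1+21/400) = 883/1000 ≈ 0.883000

1 1 9967/10000
2 2 481/500
3 3 1183/1250
4 4 1863/2000
5 5 361/400
6 6 883/1000
f(3y,5y) = ((1183/1250)/(361/400) − 1)/(2) = 439/18050 ≈ 2.4321%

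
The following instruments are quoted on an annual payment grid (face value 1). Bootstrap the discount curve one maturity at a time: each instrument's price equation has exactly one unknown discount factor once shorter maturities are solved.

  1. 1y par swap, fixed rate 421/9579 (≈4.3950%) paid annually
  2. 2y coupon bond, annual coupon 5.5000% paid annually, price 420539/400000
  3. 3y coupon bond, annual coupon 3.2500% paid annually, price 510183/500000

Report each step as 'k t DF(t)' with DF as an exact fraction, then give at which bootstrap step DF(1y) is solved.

step 1 [1y] swap r/1=421/9579: DF=(1 − 421/9579·(0))/(1+421/9579) = 9579/10000 ≈ 0.957900
step 2 [2y] bond c/1=11/200: DF=(420539/400000 − 11/200·(0.957900))/(1+11/200) = 4733/5000 ≈ 0.946600
step 3 [3y] bond c/1=13/400: DF=(510183/500000 − 13/400·(0.957900+0.946600))/(1+13/400) = 9283/10000 ≈ 0.928300

1 1 9579/10000
2 2 4733/5000
3 3 9283/10000
DF(1y) is solved at step 1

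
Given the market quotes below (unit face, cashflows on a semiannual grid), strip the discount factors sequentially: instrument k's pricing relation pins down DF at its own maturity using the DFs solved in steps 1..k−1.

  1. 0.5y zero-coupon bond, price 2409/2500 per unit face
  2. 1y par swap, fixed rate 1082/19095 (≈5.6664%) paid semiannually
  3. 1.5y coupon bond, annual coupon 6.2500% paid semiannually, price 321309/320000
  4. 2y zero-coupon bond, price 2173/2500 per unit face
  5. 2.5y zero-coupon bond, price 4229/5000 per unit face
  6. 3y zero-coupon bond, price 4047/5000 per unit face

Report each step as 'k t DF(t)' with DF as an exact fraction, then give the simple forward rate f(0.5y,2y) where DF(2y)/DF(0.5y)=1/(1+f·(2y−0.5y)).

1 1/2 2409/2500
2 1 9459/10000
3 3/2 4579/5000
4 2 2173/2500
5 5/2 4229/5000
6 3 4047/5000
f(0.5y,2y) = ((2409/2500)/(2173/2500) − 1)/(3/2) = 472/6519 ≈ 7.2404%

step 1 [0.5y] zero: DF = P = 2409/2500 ≈ 0.963600
step 2 [1y] swap r/2=541/19095: DF=(1 − 541/19095·(0.963600))/(1+541/19095) = 9459/10000 ≈ 0.945900
step 3 [1.5y] bond c/2=1/32: DF=(321309/320000 − 1/32·(0.963600+0.945900))/(1+1/32) = 4579/5000 ≈ 0.915800
step 4 [2y] zero: DF = P = 2173/2500 ≈ 0.869200
step 5 [2.5y] zero: DF = P = 4229/5000 ≈ 0.845800
step 6 [3y] zero: DF = P = 4047/5000 ≈ 0.809400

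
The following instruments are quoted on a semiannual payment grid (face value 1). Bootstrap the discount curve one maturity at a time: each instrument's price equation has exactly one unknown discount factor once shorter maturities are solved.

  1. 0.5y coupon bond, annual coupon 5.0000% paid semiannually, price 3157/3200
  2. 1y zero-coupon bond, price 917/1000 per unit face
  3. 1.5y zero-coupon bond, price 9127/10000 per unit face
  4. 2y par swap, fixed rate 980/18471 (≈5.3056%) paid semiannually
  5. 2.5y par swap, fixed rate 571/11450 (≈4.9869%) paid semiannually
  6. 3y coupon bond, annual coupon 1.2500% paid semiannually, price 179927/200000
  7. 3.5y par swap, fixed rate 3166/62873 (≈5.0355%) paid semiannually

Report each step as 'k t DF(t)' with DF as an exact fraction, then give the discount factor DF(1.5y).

1 1/2 77/80
2 1 917/1000
3 3/2 9127/10000
4 2 451/500
5 5/2 4429/5000
6 3 541/625
7 7/2 8417/10000
DF(1.5y) = 9127/10000 ≈ 0.912700

step 1 [0.5y] bond c/2=1/40: DF=(3157/3200 − 1/40·(0))/(1+1/40) = 77/80 ≈ 0.962500
step 2 [1y] zero: DF = P = 917/1000 ≈ 0.917000
step 3 [1.5y] zero: DF = P = 9127/10000 ≈ 0.912700
step 4 [2y] swap r/2=490/18471: DF=(1 − 490/18471·(0.962500+0.917000+0.912700))/(1+490/18471) = 451/500 ≈ 0.902000
step 5 [2.5y] swap r/2=571/22900: DF=(1 − 571/22900·(0.962500+0.917000+0.912700+0.902000))/(1+571/22900) = 4429/5000 ≈ 0.885800
step 6 [3y] bond c/2=1/160: DF=(179927/200000 − 1/160·(0.962500+0.917000+0.912700+0.902000+0.885800))/(1+1/160) = 541/625 ≈ 0.865600
step 7 [3.5y] swap r/2=1583/62873: DF=(1 − 1583/62873·(0.962500+0.917000+0.912700+0.902000+0.885800+0.865600))/(1+1583/62873) = 8417/10000 ≈ 0.841700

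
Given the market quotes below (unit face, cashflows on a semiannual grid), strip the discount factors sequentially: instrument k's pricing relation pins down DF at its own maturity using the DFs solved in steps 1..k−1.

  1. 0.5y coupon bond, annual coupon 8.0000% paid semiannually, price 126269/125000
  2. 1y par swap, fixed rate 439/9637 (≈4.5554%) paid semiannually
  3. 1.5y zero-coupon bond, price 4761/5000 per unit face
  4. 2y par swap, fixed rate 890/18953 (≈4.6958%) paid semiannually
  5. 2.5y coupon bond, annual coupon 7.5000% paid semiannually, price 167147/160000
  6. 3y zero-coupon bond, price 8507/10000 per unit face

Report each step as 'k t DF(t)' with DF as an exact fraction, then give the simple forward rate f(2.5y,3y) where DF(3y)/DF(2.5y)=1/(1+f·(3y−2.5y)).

step 1 [0.5y] bond c/2=1/25: DF=(126269/125000 − 1/25·(0))/(1+1/25) = 9713/10000 ≈ 0.971300
step 2 [1y] swap r/2=439/19274: DF=(1 − 439/19274·(0.971300))/(1+439/19274) = 9561/10000 ≈ 0.956100
step 3 [1.5y] zero: DF = P = 4761/5000 ≈ 0.952200
step 4 [2y] swap r/2=445/18953: DF=(1 − 445/18953·(0.971300+0.956100+0.952200))/(1+445/18953) = 911/1000 ≈ 0.911000
step 5 [2.5y] bond c/2=3/80: DF=(167147/160000 − 3/80·(0.971300+0.956100+0.952200+0.911000))/(1+3/80) = 8699/10000 ≈ 0.869900
step 6 [3y] zero: DF = P = 8507/10000 ≈ 0.850700

1 1/2 9713/10000
2 1 9561/10000
3 3/2 4761/5000
4 2 911/1000
5 5/2 8699/10000
6 3 8507/10000
f(2.5y,3y) = ((8699/10000)/(8507/10000) − 1)/(1/2) = 384/8507 ≈ 4.5139%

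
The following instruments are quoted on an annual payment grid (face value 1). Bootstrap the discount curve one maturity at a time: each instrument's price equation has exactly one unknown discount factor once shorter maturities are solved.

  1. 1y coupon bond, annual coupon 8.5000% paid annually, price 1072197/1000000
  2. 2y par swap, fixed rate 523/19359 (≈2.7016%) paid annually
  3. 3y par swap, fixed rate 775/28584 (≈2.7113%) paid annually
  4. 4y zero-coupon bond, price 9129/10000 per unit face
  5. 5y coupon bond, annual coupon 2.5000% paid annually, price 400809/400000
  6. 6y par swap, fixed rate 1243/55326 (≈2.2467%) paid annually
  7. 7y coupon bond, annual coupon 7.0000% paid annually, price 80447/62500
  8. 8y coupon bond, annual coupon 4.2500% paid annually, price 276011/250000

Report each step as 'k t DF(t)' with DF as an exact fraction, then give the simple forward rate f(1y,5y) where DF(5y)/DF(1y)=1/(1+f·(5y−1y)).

1 1 4941/5000
2 2 9477/10000
3 3 369/400
4 4 9129/10000
5 5 1107/1250
6 6 8757/10000
7 7 841/1000
8 8 999/1250
f(1y,5y) = ((4941/5000)/(1107/1250) − 1)/(4) = 19/656 ≈ 2.8963%

step 1 [1y] bond c/1=17/200: DF=(1072197/1000000 − 17/200·(0))/(1+17/200) = 4941/5000 ≈ 0.988200
step 2 [2y] swap r/1=523/19359: DF=(1 − 523/19359·(0.988200))/(1+523/19359) = 9477/10000 ≈ 0.947700
step 3 [3y] swap r/1=775/28584: DF=(1 − 775/28584·(0.988200+0.947700))/(1+775/28584) = 369/400 ≈ 0.922500
step 4 [4y] zero: DF = P = 9129/10000 ≈ 0.912900
step 5 [5y] bond c/1=1/40: DF=(400809/400000 − 1/40·(0.988200+0.947700+0.922500+0.912900))/(1+1/40) = 1107/1250 ≈ 0.885600
step 6 [6y] swap r/1=1243/55326: DF=(1 − 1243/55326·(0.988200+0.947700+0.922500+0.912900+0.885600))/(1+1243/55326) = 8757/10000 ≈ 0.875700
step 7 [7y] bond c/1=7/100: DF=(80447/62500 − 7/100·(0.988200+0.947700+0.922500+0.912900+0.885600+0.875700))/(1+7/100) = 841/1000 ≈ 0.841000
step 8 [8y] bond c/1=17/400: DF=(276011/250000 − 17/400·(0.988200+0.947700+0.922500+0.912900+0.885600+0.875700+0.841000))/(1+17/400) = 999/1250 ≈ 0.799200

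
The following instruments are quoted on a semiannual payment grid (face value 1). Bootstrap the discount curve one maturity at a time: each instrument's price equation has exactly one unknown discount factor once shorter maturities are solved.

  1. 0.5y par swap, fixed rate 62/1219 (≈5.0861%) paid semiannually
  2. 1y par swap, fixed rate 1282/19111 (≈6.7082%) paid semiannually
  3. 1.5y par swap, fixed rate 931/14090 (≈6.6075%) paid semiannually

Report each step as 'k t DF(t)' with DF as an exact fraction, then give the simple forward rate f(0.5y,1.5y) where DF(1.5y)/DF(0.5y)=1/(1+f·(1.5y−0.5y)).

1 1/2 1219/1250
2 1 9359/10000
3 3/2 9069/10000
f(0.5y,1.5y) = ((1219/1250)/(9069/10000) − 1)/(1) = 683/9069 ≈ 7.5312%

step 1 [0.5y] swap r/2=31/1219: DF=(1 − 31/1219·(0))/(1+31/1219) = 1219/1250 ≈ 0.975200
step 2 [1y] swap r/2=641/19111: DF=(1 − 641/19111·(0.975200))/(1+641/19111) = 9359/10000 ≈ 0.935900
step 3 [1.5y] swap r/2=931/28180: DF=(1 − 931/28180·(0.975200+0.935900))/(1+931/28180) = 9069/10000 ≈ 0.906900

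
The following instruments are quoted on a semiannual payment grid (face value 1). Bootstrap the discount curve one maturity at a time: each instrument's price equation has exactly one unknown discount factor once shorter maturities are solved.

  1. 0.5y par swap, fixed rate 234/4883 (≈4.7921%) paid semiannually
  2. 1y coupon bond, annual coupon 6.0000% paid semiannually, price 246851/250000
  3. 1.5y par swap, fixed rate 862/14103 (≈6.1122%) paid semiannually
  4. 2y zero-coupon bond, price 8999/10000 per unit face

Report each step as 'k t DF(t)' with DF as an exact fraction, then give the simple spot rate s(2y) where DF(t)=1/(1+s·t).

step 1 [0.5y] swap r/2=117/4883: DF=(1 − 117/4883·(0))/(1+117/4883) = 4883/5000 ≈ 0.976600
step 2 [1y] bond c/2=3/100: DF=(246851/250000 − 3/100·(0.976600))/(1+3/100) = 4651/5000 ≈ 0.930200
step 3 [1.5y] swap r/2=431/14103: DF=(1 − 431/14103·(0.976600+0.930200))/(1+431/14103) = 4569/5000 ≈ 0.913800
step 4 [2y] zero: DF = P = 8999/10000 ≈ 0.899900

1 1/2 4883/5000
2 1 4651/5000
3 3/2 4569/5000
4 2 8999/10000
s(2y) = (1/(8999/10000) − 1)/(2) = 1001/17998 ≈ 5.5617%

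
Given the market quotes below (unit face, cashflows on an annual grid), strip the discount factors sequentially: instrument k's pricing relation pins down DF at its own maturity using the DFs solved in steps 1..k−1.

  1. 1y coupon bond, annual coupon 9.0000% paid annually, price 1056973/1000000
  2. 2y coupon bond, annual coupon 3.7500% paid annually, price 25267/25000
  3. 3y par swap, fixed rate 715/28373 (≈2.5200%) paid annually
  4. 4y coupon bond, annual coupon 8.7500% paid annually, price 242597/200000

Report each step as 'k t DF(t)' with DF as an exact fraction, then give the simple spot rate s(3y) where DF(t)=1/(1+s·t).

step 1 [1y] bond c/1=9/100: DF=(1056973/1000000 − 9/100·(0))/(1+9/100) = 9697/10000 ≈ 0.969700
step 2 [2y] bond c/1=3/80: DF=(25267/25000 − 3/80·(0.969700))/(1+3/80) = 9391/10000 ≈ 0.939100
step 3 [3y] swap r/1=715/28373: DF=(1 − 715/28373·(0.969700+0.939100))/(1+715/28373) = 1857/2000 ≈ 0.928500
step 4 [4y] bond c/1=7/80: DF=(242597/200000 − 7/80·(0.969700+0.939100+0.928500))/(1+7/80) = 8871/10000 ≈ 0.887100

1 1 9697/10000
2 2 9391/10000
3 3 1857/2000
4 4 8871/10000
s(3y) = (1/(1857/2000) − 1)/(3) = 143/5571 ≈ 2.5669%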